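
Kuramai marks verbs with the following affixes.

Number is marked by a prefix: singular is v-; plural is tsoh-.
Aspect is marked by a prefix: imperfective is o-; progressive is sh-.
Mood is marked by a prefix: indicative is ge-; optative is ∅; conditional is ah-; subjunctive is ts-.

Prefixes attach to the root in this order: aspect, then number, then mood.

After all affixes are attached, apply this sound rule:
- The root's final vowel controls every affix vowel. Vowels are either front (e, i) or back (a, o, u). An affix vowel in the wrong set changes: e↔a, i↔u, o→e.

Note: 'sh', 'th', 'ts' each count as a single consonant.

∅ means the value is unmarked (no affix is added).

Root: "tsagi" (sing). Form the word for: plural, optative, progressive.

Attach aspect progressive sh- → shtsagi.
Attach number plural tsoh- → tsohshtsagi.
mood = optative: zero marking, form stays tsohshtsagi.
Apply vowel harmony: tsohshtsagi → tsehshtsagi.

tsehshtsagi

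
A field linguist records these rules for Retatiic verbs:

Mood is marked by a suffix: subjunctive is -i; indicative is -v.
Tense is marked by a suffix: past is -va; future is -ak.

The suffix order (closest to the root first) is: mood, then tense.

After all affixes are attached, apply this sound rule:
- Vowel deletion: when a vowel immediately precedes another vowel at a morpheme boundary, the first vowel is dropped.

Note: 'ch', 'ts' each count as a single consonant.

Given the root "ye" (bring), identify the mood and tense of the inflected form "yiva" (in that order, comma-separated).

subjunctive, past

Segment: ye-i-va.
mood: -i → subjunctive.
tense: -va → past.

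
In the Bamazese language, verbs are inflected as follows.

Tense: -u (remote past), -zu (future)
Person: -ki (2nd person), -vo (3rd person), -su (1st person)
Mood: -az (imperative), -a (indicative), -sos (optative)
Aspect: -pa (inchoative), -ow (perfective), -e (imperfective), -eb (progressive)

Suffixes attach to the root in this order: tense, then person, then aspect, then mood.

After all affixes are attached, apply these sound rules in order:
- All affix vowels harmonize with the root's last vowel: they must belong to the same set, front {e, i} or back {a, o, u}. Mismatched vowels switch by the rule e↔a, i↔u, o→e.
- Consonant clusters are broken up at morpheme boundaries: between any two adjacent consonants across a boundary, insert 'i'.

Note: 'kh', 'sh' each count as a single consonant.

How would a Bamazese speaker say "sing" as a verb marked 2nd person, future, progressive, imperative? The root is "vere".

Attach tense future -zu → verezu.
Attach person 2nd person -ki → verezuki.
Attach aspect progressive -eb → verezukieb.
Attach mood imperative -az → verezukiebaz.
Apply vowel harmony: verezukiebaz → verezikiebez.
Epenthesis: no change.

verezikiebez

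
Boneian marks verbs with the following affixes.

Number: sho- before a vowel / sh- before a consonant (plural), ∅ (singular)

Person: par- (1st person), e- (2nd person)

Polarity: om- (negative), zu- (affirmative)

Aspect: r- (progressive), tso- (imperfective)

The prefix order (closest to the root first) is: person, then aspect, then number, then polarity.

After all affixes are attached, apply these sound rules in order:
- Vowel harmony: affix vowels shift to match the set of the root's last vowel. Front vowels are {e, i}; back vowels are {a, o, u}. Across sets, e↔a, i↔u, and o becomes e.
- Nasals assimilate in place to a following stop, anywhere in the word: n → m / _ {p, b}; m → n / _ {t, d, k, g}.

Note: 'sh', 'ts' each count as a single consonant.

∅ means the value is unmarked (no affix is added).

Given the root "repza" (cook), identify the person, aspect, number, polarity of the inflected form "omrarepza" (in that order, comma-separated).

Segment: om-r-e-repza.
person: e- → 2nd person.
aspect: r- → progressive.
number: ∅ → singular.
polarity: om- → negative.

2nd person, progressive, singular, negative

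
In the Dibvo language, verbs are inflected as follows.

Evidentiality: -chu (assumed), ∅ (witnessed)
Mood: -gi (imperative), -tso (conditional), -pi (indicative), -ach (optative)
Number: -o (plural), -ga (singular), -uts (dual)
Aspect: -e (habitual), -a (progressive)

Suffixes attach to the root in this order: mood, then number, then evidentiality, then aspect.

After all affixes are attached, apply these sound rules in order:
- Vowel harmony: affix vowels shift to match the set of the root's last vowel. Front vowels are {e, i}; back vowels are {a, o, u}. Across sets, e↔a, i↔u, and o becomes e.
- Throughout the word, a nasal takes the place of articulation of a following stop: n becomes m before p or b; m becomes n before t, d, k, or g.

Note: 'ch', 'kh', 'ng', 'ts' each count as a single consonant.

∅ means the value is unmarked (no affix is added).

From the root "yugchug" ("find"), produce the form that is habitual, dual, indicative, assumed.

yugchugpuutschua

Attach mood indicative -pi → yugchugpi.
Attach number dual -uts → yugchugpiuts.
Attach evidentiality assumed -chu → yugchugpiutschu.
Attach aspect habitual -e → yugchugpiutschue.
Apply vowel harmony: yugchugpiutschue → yugchugpuutschua.
Nasal assimilation: no change.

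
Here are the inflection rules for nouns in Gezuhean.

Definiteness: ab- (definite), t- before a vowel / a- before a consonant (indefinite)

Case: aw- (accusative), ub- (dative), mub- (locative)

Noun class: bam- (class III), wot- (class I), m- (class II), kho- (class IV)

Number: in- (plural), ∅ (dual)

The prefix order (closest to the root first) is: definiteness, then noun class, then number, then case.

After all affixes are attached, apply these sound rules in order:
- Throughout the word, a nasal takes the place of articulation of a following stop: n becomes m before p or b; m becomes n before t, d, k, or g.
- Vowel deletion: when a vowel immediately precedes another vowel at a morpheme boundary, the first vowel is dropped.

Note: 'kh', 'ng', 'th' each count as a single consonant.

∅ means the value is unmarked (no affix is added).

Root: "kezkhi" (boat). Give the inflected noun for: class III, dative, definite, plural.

ubimbamabkezkhi

Attach definiteness definite ab- → abkezkhi.
Attach noun class class III bam- → bamabkezkhi.
Attach number plural in- → inbamabkezkhi.
Attach case dative ub- → ubinbamabkezkhi.
Apply nasal assimilation: ubinbamabkezkhi → ubimbamabkezkhi.
Vowel deletion: no change.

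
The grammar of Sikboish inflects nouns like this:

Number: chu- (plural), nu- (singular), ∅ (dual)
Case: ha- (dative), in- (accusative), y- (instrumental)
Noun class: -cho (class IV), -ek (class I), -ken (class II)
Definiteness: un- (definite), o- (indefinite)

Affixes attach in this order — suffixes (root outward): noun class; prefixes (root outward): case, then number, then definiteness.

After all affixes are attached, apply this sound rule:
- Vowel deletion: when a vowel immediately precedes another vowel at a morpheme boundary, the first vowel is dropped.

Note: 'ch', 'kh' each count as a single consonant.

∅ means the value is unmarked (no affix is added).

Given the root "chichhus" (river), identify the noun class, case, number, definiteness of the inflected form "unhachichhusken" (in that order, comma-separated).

class II, dative, dual, definite

Segment: un-ha-chichhus-ken.
noun class: -ken → class II.
case: ha- → dative.
number: ∅ → dual.
definiteness: un- → definite.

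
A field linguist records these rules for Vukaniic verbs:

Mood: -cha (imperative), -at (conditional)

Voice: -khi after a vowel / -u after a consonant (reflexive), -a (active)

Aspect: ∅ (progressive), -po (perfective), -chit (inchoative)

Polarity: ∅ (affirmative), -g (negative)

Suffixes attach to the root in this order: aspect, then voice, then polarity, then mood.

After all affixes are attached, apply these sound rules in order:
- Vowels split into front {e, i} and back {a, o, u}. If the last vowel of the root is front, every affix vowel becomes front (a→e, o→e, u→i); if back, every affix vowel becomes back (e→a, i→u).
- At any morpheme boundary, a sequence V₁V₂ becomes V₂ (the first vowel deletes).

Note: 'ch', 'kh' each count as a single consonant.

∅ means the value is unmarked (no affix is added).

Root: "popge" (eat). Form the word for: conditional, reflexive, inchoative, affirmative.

Attach aspect inchoative -chit → popgechit.
Attach voice reflexive -u (after consonant 't') → popgechitu.
polarity = affirmative: zero marking, form stays popgechitu.
Attach mood conditional -at → popgechituat.
Apply vowel harmony: popgechituat → popgechitiet.
Apply vowel deletion: popgechitiet → popgechitet.

popgechitet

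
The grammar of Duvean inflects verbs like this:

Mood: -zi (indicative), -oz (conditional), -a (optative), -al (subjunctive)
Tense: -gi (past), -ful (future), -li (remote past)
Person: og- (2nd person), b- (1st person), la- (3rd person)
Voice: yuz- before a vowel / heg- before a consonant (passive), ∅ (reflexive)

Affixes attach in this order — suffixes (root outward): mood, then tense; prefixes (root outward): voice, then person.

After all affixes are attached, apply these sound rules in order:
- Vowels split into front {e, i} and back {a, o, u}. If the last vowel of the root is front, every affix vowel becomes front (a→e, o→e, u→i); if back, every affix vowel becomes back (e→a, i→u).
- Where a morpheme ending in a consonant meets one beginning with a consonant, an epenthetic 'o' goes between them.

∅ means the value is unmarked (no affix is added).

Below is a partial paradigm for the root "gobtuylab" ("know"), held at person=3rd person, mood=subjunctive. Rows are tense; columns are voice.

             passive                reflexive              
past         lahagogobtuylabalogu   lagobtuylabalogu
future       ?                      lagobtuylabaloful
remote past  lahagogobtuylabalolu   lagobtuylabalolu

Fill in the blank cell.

Attach voice passive heg- (before consonant 'g') → heggobtuylab.
Attach person 3rd person la- → laheggobtuylab.
Attach mood subjunctive -al → laheggobtuylabal.
Attach tense future -ful → laheggobtuylabalful.
Apply vowel harmony: laheggobtuylabalful → lahaggobtuylabalful.
Apply epenthesis: lahaggobtuylabalful → lahagogobtuylabaloful.

lahagogobtuylabaloful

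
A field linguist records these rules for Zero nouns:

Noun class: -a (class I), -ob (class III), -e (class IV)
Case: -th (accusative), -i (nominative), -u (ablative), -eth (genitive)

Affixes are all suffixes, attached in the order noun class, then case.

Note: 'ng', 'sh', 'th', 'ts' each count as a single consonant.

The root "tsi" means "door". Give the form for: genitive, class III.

tsiobeth

Attach noun class class III -ob → tsiob.
Attach case genitive -eth → tsiobeth.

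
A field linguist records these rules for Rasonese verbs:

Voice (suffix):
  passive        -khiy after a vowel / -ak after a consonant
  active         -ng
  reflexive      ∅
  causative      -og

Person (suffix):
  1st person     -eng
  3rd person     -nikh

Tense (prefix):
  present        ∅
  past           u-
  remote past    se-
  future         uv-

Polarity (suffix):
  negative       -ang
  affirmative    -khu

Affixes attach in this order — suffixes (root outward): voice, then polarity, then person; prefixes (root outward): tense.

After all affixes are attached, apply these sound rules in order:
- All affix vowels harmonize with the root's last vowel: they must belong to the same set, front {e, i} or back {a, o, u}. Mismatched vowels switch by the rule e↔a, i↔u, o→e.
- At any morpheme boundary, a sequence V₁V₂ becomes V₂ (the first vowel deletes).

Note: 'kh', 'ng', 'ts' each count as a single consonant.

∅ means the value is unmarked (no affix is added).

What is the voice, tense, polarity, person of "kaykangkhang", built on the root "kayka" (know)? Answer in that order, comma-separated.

Segment: kayka-ng-khu-eng.
voice: -ng → active.
tense: ∅ → present.
polarity: -khu → affirmative.
person: -eng → 1st person.

active, present, affirmative, 1st person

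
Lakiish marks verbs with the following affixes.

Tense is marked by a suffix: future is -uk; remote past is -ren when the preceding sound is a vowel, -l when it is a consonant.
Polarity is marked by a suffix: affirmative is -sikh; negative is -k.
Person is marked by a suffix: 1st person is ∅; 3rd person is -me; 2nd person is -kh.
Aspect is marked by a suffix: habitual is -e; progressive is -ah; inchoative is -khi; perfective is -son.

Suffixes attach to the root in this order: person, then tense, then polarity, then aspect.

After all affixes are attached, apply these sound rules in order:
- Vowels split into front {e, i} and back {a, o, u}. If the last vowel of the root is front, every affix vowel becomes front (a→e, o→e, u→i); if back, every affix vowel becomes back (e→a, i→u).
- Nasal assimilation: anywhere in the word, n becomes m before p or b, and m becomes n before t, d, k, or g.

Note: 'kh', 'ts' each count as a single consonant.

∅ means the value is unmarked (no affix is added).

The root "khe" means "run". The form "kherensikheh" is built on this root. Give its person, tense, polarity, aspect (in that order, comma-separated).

Segment: khe-ren-sikh-ah.
person: ∅ → 1st person.
tense: -ren/l → remote past.
polarity: -sikh → affirmative.
aspect: -ah → progressive.

1st person, remote past, affirmative, progressive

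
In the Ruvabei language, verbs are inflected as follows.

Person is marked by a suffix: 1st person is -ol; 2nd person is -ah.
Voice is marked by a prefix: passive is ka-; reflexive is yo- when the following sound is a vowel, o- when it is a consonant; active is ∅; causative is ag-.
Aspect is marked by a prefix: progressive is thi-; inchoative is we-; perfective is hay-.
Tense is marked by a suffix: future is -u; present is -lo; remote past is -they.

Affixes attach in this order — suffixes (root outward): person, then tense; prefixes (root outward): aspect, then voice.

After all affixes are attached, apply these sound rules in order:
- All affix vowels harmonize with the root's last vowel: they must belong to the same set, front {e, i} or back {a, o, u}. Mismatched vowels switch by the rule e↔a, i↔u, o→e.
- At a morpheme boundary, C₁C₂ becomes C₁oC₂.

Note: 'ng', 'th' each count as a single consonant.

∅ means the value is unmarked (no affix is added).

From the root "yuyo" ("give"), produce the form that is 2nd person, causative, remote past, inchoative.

Attach aspect inchoative we- → weyuyo.
Attach person 2nd person -ah → weyuyoah.
Attach voice causative ag- → agweyuyoah.
Attach tense remote past -they → agweyuyoahthey.
Apply vowel harmony: agweyuyoahthey → agwayuyoahthay.
Apply epenthesis: agwayuyoahthay → agowayuyoahothay.

agowayuyoahothay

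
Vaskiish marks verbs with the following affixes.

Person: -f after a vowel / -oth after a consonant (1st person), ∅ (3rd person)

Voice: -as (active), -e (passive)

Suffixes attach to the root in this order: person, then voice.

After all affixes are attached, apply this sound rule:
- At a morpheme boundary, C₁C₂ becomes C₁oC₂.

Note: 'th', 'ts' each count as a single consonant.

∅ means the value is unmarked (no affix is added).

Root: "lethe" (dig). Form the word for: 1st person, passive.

Attach person 1st person -f (after vowel 'e') → lethef.
Attach voice passive -e → lethefe.
Epenthesis: no change.

lethefe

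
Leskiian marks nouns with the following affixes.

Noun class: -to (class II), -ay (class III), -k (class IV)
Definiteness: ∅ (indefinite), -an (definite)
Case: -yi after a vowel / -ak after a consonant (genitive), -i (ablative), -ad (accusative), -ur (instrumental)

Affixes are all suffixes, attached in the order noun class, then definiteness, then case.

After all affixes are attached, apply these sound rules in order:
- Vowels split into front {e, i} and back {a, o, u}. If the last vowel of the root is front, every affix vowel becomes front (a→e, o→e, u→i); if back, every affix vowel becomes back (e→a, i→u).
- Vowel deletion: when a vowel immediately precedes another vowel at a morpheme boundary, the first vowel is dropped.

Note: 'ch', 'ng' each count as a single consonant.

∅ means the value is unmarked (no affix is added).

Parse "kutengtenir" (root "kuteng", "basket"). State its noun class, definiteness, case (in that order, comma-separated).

Segment: kuteng-to-an-ur.
noun class: -to → class II.
definiteness: -an → definite.
case: -ur → instrumental.

class II, definite, instrumental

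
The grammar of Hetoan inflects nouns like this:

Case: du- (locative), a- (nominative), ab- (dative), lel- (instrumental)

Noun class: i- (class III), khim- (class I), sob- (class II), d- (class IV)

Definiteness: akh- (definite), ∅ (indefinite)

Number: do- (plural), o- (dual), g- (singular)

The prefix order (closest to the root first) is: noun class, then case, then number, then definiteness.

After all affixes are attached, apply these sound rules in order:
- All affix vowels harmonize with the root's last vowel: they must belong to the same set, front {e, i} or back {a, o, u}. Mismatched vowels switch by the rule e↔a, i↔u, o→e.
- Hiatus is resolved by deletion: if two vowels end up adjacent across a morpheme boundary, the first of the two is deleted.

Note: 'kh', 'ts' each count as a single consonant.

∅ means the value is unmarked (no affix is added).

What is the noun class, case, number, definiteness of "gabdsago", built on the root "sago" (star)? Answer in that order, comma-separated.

Segment: g-ab-d-sago.
noun class: d- → class IV.
case: ab- → dative.
number: g- → singular.
definiteness: ∅ → indefinite.

class IV, dative, singular, indefinite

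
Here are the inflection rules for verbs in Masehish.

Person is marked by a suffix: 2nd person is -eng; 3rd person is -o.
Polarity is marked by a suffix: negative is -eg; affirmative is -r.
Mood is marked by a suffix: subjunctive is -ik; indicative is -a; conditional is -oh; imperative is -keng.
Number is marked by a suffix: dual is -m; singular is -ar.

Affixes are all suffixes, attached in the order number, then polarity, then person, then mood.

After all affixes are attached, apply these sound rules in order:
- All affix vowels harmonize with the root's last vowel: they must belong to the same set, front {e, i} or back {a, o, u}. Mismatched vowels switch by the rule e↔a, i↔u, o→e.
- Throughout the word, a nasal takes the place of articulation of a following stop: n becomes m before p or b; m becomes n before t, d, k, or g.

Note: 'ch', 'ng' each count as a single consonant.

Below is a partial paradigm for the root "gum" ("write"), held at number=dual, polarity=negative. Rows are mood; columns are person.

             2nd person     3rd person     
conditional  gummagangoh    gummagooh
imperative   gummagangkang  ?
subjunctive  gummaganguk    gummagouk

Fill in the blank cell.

gummagokang

Attach number dual -m → gumm.
Attach polarity negative -eg → gummeg.
Attach person 3rd person -o → gummego.
Attach mood imperative -keng → gummegokeng.
Apply vowel harmony: gummegokeng → gummagokang.
Nasal assimilation: no change.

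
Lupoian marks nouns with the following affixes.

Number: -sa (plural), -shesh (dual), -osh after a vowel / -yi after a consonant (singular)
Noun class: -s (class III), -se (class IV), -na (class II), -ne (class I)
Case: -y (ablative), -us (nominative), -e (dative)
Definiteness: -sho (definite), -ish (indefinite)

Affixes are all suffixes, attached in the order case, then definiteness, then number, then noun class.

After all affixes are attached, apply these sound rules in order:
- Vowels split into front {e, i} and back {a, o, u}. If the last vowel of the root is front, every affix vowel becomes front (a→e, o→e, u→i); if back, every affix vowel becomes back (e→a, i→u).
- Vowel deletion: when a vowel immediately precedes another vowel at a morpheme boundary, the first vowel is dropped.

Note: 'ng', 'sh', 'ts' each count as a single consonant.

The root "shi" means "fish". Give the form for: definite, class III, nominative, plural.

Attach case nominative -us → shius.
Attach definiteness definite -sho → shiussho.
Attach number plural -sa → shiusshosa.
Attach noun class class III -s → shiusshosas.
Apply vowel harmony: shiusshosas → shiissheses.
Apply vowel deletion: shiissheses → shissheses.

shissheses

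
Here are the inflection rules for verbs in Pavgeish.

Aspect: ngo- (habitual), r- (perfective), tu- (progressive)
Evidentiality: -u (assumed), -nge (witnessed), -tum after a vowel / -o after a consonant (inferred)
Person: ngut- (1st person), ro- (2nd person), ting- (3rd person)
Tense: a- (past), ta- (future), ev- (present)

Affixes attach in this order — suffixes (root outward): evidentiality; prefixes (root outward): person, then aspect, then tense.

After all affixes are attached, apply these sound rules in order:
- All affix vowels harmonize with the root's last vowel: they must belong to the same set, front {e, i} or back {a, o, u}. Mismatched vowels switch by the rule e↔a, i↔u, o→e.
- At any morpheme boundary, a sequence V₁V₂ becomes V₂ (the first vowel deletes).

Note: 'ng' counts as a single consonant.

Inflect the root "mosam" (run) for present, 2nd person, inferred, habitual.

avngoromosamo

Attach evidentiality inferred -o (after consonant 'm') → mosamo.
Attach person 2nd person ro- → romosamo.
Attach aspect habitual ngo- → ngoromosamo.
Attach tense present ev- → evngoromosamo.
Apply vowel harmony: evngoromosamo → avngoromosamo.
Vowel deletion: no change.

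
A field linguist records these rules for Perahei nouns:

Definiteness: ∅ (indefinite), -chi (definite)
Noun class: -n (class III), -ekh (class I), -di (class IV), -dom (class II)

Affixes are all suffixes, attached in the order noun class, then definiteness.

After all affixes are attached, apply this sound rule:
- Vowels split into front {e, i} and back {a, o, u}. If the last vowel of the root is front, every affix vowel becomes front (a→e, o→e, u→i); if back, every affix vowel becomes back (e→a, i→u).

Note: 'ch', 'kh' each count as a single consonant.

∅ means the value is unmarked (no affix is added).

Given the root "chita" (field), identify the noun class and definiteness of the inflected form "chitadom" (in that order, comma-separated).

Segment: chita-dom.
noun class: -dom → class II.
definiteness: ∅ → indefinite.

class II, indefinite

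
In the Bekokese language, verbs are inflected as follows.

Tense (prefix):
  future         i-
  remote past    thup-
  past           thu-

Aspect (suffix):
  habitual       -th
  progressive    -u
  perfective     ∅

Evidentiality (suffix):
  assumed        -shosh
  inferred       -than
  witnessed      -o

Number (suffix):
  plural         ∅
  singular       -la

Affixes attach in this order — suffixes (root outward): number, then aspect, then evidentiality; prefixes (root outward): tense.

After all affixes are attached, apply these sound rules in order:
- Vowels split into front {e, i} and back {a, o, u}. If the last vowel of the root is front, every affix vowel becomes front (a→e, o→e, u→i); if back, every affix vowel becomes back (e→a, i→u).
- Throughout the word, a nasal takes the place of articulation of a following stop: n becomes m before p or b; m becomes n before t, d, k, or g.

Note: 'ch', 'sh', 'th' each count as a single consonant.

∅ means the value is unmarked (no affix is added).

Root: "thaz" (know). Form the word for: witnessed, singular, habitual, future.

Attach tense future i- → ithaz.
Attach number singular -la → ithazla.
Attach aspect habitual -th → ithazlath.
Attach evidentiality witnessed -o → ithazlatho.
Apply vowel harmony: ithazlatho → uthazlatho.
Nasal assimilation: no change.

uthazlatho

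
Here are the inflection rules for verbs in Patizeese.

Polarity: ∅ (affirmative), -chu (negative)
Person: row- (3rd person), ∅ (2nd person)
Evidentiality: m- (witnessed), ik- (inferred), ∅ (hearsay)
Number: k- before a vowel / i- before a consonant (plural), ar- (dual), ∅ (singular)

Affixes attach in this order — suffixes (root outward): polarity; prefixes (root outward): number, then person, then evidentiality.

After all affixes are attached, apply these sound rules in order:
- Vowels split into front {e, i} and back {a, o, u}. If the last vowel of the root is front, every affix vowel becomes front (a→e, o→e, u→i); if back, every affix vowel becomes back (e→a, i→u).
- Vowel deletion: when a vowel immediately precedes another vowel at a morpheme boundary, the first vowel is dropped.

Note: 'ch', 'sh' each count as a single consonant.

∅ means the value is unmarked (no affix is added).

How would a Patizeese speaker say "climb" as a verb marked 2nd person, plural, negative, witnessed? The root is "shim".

Attach number plural i- (before consonant 'sh') → ishim.
Attach polarity negative -chu → ishimchu.
person = 2nd person: zero marking, form stays ishimchu.
Attach evidentiality witnessed m- → mishimchu.
Apply vowel harmony: mishimchu → mishimchi.
Vowel deletion: no change.

mishimchi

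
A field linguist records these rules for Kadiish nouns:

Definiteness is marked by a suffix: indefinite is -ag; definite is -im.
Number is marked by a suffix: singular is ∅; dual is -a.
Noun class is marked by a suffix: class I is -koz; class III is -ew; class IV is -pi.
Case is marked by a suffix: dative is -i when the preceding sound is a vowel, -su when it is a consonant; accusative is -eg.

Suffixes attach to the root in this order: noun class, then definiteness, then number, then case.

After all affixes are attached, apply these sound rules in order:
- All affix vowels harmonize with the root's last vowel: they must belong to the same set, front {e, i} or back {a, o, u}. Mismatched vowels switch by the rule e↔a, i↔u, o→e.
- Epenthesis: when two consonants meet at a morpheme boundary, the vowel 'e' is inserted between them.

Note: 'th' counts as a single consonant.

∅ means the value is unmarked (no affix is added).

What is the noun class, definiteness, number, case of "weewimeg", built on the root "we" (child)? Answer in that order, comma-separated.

class III, definite, singular, accusative

Segment: we-ew-im-eg.
noun class: -ew → class III.
definiteness: -im → definite.
number: ∅ → singular.
case: -eg → accusative.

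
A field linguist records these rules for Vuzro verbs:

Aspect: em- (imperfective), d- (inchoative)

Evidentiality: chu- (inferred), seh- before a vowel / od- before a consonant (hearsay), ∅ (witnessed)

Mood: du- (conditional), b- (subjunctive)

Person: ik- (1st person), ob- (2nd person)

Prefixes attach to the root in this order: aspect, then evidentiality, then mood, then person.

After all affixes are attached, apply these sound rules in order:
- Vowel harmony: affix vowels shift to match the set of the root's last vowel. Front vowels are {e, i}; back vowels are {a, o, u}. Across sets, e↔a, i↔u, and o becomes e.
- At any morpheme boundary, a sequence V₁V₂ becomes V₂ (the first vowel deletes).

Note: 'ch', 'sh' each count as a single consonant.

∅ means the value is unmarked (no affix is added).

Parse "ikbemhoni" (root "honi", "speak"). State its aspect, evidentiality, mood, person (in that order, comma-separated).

imperfective, witnessed, subjunctive, 1st person

Segment: ik-b-em-honi.
aspect: em- → imperfective.
evidentiality: ∅ → witnessed.
mood: b- → subjunctive.
person: ik- → 1st person.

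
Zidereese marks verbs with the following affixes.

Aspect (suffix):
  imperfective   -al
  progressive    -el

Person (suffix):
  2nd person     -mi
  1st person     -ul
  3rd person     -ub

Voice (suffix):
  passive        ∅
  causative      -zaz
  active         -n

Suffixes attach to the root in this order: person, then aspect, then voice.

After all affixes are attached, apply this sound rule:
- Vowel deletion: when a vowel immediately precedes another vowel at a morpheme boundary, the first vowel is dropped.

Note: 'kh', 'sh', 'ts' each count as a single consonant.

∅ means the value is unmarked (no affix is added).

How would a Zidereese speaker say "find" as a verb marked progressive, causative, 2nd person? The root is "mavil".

mavilmelzaz

Attach person 2nd person -mi → mavilmi.
Attach aspect progressive -el → mavilmiel.
Attach voice causative -zaz → mavilmielzaz.
Apply vowel deletion: mavilmielzaz → mavilmelzaz.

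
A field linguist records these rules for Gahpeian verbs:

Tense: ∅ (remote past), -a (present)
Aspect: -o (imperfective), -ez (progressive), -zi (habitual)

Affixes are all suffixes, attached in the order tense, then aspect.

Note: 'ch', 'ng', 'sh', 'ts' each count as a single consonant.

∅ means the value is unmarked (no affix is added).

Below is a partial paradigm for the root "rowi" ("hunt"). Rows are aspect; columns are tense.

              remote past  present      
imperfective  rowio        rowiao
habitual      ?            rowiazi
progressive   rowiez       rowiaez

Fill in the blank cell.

tense = remote past: zero marking, form stays rowi.
Attach aspect habitual -zi → rowizi.

rowizi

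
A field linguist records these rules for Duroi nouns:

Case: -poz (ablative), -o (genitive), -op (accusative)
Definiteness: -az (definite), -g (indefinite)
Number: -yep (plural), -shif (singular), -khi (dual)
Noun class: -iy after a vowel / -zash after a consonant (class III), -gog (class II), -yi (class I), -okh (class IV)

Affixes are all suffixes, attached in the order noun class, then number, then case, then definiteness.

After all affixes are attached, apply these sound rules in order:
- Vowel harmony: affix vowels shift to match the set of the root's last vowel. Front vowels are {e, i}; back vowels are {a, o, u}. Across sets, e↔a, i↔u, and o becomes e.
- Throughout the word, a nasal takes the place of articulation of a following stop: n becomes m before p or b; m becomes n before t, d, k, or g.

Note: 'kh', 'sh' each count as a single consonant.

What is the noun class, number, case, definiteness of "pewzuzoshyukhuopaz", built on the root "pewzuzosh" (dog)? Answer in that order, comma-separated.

class I, dual, accusative, definite

Segment: pewzuzosh-yi-khi-op-az.
noun class: -yi → class I.
number: -khi → dual.
case: -op → accusative.
definiteness: -az → definite.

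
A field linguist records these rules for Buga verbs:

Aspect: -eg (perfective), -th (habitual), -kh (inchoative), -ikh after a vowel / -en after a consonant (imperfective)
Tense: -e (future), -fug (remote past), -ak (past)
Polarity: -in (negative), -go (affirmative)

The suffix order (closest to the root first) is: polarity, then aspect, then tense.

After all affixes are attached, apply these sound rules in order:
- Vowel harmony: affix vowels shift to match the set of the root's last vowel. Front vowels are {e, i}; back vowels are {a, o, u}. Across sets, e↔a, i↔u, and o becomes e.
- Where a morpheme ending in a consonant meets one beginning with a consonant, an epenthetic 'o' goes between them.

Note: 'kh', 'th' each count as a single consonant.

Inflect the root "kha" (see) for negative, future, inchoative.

khaunokha

Attach polarity negative -in → khain.
Attach aspect inchoative -kh → khainkh.
Attach tense future -e → khainkhe.
Apply vowel harmony: khainkhe → khaunkha.
Apply epenthesis: khaunkha → khaunokha.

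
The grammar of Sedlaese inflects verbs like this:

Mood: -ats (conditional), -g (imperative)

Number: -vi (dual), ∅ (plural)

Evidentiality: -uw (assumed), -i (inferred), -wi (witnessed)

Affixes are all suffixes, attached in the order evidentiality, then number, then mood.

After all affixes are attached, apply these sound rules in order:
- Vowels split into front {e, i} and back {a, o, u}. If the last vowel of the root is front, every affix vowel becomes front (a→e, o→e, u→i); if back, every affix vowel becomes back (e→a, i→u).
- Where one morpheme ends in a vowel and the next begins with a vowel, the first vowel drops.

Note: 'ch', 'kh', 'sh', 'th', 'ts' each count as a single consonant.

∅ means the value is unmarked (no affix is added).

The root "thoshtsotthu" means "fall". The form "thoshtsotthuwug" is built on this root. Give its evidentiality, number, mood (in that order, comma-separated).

Segment: thoshtsotthu-wi-g.
evidentiality: -wi → witnessed.
number: ∅ → plural.
mood: -g → imperative.

witnessed, plural, imperative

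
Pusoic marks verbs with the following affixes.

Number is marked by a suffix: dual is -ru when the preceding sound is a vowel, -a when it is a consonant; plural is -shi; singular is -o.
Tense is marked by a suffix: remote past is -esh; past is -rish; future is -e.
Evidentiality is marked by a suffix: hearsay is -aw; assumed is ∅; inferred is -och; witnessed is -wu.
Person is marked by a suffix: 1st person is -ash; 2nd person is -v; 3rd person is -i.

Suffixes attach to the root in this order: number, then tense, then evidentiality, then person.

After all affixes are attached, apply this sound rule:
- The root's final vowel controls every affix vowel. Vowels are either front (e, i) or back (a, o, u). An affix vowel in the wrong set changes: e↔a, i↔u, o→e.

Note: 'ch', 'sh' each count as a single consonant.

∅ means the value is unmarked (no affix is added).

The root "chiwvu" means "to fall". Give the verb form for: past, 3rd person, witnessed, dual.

Attach number dual -ru (after vowel 'u') → chiwvuru.
Attach tense past -rish → chiwvururish.
Attach evidentiality witnessed -wu → chiwvururishwu.
Attach person 3rd person -i → chiwvururishwui.
Apply vowel harmony: chiwvururishwui → chiwvururushwuu.

chiwvururushwuu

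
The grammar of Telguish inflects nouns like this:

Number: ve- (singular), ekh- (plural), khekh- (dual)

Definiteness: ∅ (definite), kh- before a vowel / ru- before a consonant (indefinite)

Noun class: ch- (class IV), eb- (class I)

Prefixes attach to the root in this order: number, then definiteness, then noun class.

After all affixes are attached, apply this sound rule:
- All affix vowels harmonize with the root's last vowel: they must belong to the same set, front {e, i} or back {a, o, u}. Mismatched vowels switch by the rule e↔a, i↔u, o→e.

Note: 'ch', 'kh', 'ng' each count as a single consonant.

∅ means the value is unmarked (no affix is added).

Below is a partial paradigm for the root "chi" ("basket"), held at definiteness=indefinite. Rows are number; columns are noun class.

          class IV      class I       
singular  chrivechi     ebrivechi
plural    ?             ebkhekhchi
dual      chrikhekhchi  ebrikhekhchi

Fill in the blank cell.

chkhekhchi

Attach number plural ekh- → ekhchi.
Attach definiteness indefinite kh- (before vowel 'e') → khekhchi.
Attach noun class class IV ch- → chkhekhchi.
Vowel harmony: no change.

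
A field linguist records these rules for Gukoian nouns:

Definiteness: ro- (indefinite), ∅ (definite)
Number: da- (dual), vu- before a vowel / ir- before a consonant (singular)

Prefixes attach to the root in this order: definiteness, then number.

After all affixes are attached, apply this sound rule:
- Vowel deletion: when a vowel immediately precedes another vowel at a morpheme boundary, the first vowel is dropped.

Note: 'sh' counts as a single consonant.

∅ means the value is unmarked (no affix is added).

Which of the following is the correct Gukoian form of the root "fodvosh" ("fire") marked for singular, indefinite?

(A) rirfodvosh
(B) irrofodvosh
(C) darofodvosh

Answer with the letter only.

B

Attach definiteness indefinite ro- → rofodvosh.
Attach number singular ir- (before consonant 'r') → irrofodvosh.
Vowel deletion: no change.
So the correct form is irrofodvosh, option (B).
(A) rirfodvosh is wrong: it has the affixes in the wrong order.
(C) darofodvosh is wrong: it uses dual instead of singular for number.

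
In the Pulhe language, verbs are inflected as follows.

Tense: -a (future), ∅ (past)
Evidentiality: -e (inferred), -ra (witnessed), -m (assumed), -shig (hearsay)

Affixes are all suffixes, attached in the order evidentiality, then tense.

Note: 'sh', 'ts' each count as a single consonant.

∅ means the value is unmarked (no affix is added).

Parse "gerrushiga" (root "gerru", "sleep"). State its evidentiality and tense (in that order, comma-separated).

Segment: gerru-shig-a.
evidentiality: -shig → hearsay.
tense: -a → future.

hearsay, future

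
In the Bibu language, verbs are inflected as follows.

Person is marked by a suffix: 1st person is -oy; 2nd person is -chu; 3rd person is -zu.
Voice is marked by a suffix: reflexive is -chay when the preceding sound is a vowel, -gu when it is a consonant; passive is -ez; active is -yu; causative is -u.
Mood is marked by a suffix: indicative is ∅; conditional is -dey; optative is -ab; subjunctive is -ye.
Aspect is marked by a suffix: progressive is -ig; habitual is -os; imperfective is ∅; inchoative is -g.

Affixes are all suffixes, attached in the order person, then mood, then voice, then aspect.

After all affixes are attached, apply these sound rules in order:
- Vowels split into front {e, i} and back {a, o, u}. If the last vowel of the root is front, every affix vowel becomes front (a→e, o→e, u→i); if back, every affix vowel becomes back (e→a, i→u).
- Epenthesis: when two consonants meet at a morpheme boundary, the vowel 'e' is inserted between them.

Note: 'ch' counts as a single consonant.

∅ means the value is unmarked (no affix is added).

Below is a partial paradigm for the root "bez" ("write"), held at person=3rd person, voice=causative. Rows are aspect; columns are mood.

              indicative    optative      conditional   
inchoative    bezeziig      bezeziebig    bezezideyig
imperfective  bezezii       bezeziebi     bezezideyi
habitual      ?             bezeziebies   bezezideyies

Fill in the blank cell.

Attach person 3rd person -zu → bezzu.
mood = indicative: zero marking, form stays bezzu.
Attach voice causative -u → bezzuu.
Attach aspect habitual -os → bezzuuos.
Apply vowel harmony: bezzuuos → bezziies.
Apply epenthesis: bezziies → bezeziies.

bezeziies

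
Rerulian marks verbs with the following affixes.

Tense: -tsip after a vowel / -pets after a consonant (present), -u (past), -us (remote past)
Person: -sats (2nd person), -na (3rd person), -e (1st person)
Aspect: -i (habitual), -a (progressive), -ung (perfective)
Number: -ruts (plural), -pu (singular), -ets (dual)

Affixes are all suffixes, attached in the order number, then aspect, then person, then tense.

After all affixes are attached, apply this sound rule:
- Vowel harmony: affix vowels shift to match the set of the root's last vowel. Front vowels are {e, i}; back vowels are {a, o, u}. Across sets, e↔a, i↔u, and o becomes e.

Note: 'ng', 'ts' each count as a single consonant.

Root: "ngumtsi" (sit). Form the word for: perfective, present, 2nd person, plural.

Attach number plural -ruts → ngumtsiruts.
Attach aspect perfective -ung → ngumtsirutsung.
Attach person 2nd person -sats → ngumtsirutsungsats.
Attach tense present -pets (after consonant 'ts') → ngumtsirutsungsatspets.
Apply vowel harmony: ngumtsirutsungsatspets → ngumtsiritsingsetspets.

ngumtsiritsingsetspets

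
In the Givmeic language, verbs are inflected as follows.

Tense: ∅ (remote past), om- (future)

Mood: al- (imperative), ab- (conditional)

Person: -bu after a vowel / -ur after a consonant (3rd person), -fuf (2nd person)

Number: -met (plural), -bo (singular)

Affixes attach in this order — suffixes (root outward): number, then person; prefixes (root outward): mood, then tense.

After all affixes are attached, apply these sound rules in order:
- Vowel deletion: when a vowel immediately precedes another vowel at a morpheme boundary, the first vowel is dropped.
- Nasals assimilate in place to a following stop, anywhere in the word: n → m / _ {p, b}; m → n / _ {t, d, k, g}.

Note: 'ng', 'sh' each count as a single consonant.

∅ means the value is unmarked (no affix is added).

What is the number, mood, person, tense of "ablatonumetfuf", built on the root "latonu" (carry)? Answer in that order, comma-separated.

Segment: ab-latonu-met-fuf.
number: -met → plural.
mood: ab- → conditional.
person: -fuf → 2nd person.
tense: ∅ → remote past.

plural, conditional, 2nd person, remote past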